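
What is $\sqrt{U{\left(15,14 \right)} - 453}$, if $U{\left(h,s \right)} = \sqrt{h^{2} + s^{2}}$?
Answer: $\sqrt{-453 + \sqrt{421}} \approx 20.796 i$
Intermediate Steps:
$\sqrt{U{\left(15,14 \right)} - 453} = \sqrt{\sqrt{15^{2} + 14^{2}} - 453} = \sqrt{\sqrt{225 + 196} - 453} = \sqrt{\sqrt{421} - 453} = \sqrt{-453 + \sqrt{421}}$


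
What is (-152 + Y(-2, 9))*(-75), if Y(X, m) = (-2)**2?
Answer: 11100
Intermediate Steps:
Y(X, m) = 4
(-152 + Y(-2, 9))*(-75) = (-152 + 4)*(-75) = -148*(-75) = 11100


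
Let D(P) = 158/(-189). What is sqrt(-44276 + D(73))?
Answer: I*sqrt(175734762)/63 ≈ 210.42*I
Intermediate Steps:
D(P) = -158/189 (D(P) = 158*(-1/189) = -158/189)
sqrt(-44276 + D(73)) = sqrt(-44276 - 158/189) = sqrt(-8368322/189) = I*sqrt(175734762)/63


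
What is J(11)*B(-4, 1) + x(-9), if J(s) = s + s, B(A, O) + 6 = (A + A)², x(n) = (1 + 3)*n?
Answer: 1240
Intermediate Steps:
x(n) = 4*n
B(A, O) = -6 + 4*A² (B(A, O) = -6 + (A + A)² = -6 + (2*A)² = -6 + 4*A²)
J(s) = 2*s
J(11)*B(-4, 1) + x(-9) = (2*11)*(-6 + 4*(-4)²) + 4*(-9) = 22*(-6 + 4*16) - 36 = 22*(-6 + 64) - 36 = 22*58 - 36 = 1276 - 36 = 1240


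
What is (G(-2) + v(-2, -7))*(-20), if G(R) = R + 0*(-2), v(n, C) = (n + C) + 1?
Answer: 200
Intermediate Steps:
v(n, C) = 1 + C + n (v(n, C) = (C + n) + 1 = 1 + C + n)
G(R) = R (G(R) = R + 0 = R)
(G(-2) + v(-2, -7))*(-20) = (-2 + (1 - 7 - 2))*(-20) = (-2 - 8)*(-20) = -10*(-20) = 200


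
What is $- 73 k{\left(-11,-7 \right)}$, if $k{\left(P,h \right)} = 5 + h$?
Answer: $146$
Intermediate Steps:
$- 73 k{\left(-11,-7 \right)} = - 73 \left(5 - 7\right) = \left(-73\right) \left(-2\right) = 146$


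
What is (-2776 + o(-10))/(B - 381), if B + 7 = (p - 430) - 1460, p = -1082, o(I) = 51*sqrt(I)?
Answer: 347/420 - 17*I*sqrt(10)/1120 ≈ 0.82619 - 0.047999*I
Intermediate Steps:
B = -2979 (B = -7 + ((-1082 - 430) - 1460) = -7 + (-1512 - 1460) = -7 - 2972 = -2979)
(-2776 + o(-10))/(B - 381) = (-2776 + 51*sqrt(-10))/(-2979 - 381) = (-2776 + 51*(I*sqrt(10)))/(-3360) = (-2776 + 51*I*sqrt(10))*(-1/3360) = 347/420 - 17*I*sqrt(10)/1120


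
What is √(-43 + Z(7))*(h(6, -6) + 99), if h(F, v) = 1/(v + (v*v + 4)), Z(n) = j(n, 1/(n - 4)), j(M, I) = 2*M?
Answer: 3367*I*√29/34 ≈ 533.29*I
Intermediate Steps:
Z(n) = 2*n
h(F, v) = 1/(4 + v + v²) (h(F, v) = 1/(v + (v² + 4)) = 1/(v + (4 + v²)) = 1/(4 + v + v²))
√(-43 + Z(7))*(h(6, -6) + 99) = √(-43 + 2*7)*(1/(4 - 6 + (-6)²) + 99) = √(-43 + 14)*(1/(4 - 6 + 36) + 99) = √(-29)*(1/34 + 99) = (I*√29)*(1/34 + 99) = (I*√29)*(3367/34) = 3367*I*√29/34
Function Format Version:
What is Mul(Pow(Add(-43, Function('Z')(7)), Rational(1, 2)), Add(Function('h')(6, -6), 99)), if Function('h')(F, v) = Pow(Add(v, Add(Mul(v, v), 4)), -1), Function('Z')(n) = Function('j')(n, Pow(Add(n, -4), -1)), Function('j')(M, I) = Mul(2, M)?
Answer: Mul(Rational(3367, 34), I, Pow(29, Rational(1, 2))) ≈ Mul(533.29, I)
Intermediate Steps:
Function('Z')(n) = Mul(2, n)
Function('h')(F, v) = Pow(Add(4, v, Pow(v, 2)), -1) (Function('h')(F, v) = Pow(Add(v, Add(Pow(v, 2), 4)), -1) = Pow(Add(v, Add(4, Pow(v, 2))), -1) = Pow(Add(4, v, Pow(v, 2)), -1))
Mul(Pow(Add(-43, Function('Z')(7)), Rational(1, 2)), Add(Function('h')(6, -6), 99)) = Mul(Pow(Add(-43, Mul(2, 7)), Rational(1, 2)), Add(Pow(Add(4, -6, Pow(-6, 2)), -1), 99)) = Mul(Pow(Add(-43, 14), Rational(1, 2)), Add(Pow(Add(4, -6, 36), -1), 99)) = Mul(Pow(-29, Rational(1, 2)), Add(Pow(34, -1), 99)) = Mul(Mul(I, Pow(29, Rational(1, 2))), Add(Rational(1, 34), 99)) = Mul(Mul(I, Pow(29, Rational(1, 2))), Rational(3367, 34)) = Mul(Rational(3367, 34), I, Pow(29, Rational(1, 2)))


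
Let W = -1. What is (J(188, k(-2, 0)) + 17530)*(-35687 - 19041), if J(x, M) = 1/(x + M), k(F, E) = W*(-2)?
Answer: -91141302164/95 ≈ -9.5938e+8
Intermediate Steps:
k(F, E) = 2 (k(F, E) = -1*(-2) = 2)
J(x, M) = 1/(M + x)
(J(188, k(-2, 0)) + 17530)*(-35687 - 19041) = (1/(2 + 188) + 17530)*(-35687 - 19041) = (1/190 + 17530)*(-54728) = (3330701/190)*(-54728) = -91141302164/95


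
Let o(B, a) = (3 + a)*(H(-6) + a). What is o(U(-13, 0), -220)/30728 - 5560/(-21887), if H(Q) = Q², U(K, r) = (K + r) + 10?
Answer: 5677999/3655129 ≈ 1.5534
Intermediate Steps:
U(K, r) = 10 + K + r
o(B, a) = (3 + a)*(36 + a) (o(B, a) = (3 + a)*((-6)² + a) = (3 + a)*(36 + a))
o(U(-13, 0), -220)/30728 - 5560/(-21887) = (108 + (-220)² + 39*(-220))/30728 - 5560/(-21887) = (108 + 48400 - 8580)*(1/30728) - 5560*(-1/21887) = 39928*(1/30728) + 5560/21887 = 217/167 + 5560/21887 = 5677999/3655129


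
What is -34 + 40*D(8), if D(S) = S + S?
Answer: 606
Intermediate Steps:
D(S) = 2*S
-34 + 40*D(8) = -34 + 40*(2*8) = -34 + 40*16 = -34 + 640 = 606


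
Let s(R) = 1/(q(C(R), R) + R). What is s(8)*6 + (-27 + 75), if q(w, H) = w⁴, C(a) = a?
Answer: 32833/684 ≈ 48.001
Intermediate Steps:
s(R) = 1/(R + R⁴) (s(R) = 1/(R⁴ + R) = 1/(R + R⁴))
s(8)*6 + (-27 + 75) = 6/(8 + 8⁴) + (-27 + 75) = 6/(8 + 4096) + 48 = 6/4104 + 48 = (1/4104)*6 + 48 = 1/684 + 48 = 32833/684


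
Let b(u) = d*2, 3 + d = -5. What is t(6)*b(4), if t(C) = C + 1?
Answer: -112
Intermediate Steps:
d = -8 (d = -3 - 5 = -8)
t(C) = 1 + C
b(u) = -16 (b(u) = -8*2 = -16)
t(6)*b(4) = (1 + 6)*(-16) = 7*(-16) = -112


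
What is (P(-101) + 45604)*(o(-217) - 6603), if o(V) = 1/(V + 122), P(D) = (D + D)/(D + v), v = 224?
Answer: -703700725948/2337 ≈ -3.0111e+8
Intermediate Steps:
P(D) = 2*D/(224 + D) (P(D) = (D + D)/(D + 224) = (2*D)/(224 + D) = 2*D/(224 + D))
o(V) = 1/(122 + V)
(P(-101) + 45604)*(o(-217) - 6603) = (2*(-101)/(224 - 101) + 45604)*(1/(122 - 217) - 6603) = (2*(-101)/123 + 45604)*(1/(-95) - 6603) = (2*(-101)*(1/123) + 45604)*(-1/95 - 6603) = (-202/123 + 45604)*(-627286/95) = (5609090/123)*(-627286/95) = -703700725948/2337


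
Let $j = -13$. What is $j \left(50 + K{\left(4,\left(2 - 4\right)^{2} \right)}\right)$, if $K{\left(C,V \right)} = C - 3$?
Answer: $-663$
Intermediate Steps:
$K{\left(C,V \right)} = -3 + C$
$j \left(50 + K{\left(4,\left(2 - 4\right)^{2} \right)}\right) = - 13 \left(50 + \left(-3 + 4\right)\right) = - 13 \left(50 + 1\right) = \left(-13\right) 51 = -663$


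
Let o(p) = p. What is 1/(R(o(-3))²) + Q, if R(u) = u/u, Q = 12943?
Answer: 12944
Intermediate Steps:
R(u) = 1
1/(R(o(-3))²) + Q = 1/(1²) + 12943 = 1/1 + 12943 = 1 + 12943 = 12944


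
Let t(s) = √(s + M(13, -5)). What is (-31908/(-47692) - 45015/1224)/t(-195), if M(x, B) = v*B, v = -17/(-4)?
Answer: 175649999*I*√865/2103932580 ≈ 2.4554*I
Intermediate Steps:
v = 17/4 (v = -17*(-¼) = 17/4 ≈ 4.2500)
M(x, B) = 17*B/4
t(s) = √(-85/4 + s) (t(s) = √(s + (17/4)*(-5)) = √(s - 85/4) = √(-85/4 + s))
(-31908/(-47692) - 45015/1224)/t(-195) = (-31908/(-47692) - 45015/1224)/((√(-85 + 4*(-195))/2)) = (-31908*(-1/47692) - 45015*1/1224)/((√(-85 - 780)/2)) = (7977/11923 - 15005/408)/((√(-865)/2)) = -175649999*(-2*I*√865/865)/4864584 = -(-175649999)*I*√865/2103932580 = 175649999*I*√865/2103932580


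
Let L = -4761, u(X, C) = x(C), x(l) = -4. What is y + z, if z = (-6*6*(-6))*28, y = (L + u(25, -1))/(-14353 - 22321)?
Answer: 221809117/36674 ≈ 6048.1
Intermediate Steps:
u(X, C) = -4
y = 4765/36674 (y = (-4761 - 4)/(-14353 - 22321) = -4765/(-36674) = -4765*(-1/36674) = 4765/36674 ≈ 0.12993)
z = 6048 (z = -36*(-6)*28 = 216*28 = 6048)
y + z = 4765/36674 + 6048 = 221809117/36674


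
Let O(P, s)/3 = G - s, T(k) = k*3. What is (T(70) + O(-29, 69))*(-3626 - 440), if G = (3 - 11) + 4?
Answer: 36594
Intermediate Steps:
G = -4 (G = -8 + 4 = -4)
T(k) = 3*k
O(P, s) = -12 - 3*s (O(P, s) = 3*(-4 - s) = -12 - 3*s)
(T(70) + O(-29, 69))*(-3626 - 440) = (3*70 + (-12 - 3*69))*(-3626 - 440) = (210 + (-12 - 207))*(-4066) = (210 - 219)*(-4066) = -9*(-4066) = 36594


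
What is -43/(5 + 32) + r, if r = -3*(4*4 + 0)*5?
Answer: -8923/37 ≈ -241.16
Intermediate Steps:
r = -240 (r = -3*(16 + 0)*5 = -3*16*5 = -48*5 = -240)
-43/(5 + 32) + r = -43/(5 + 32) - 240 = -43/37 - 240 = -8923/37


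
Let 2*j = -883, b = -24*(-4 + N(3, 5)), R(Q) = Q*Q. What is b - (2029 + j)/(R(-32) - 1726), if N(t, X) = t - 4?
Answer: 171655/1404 ≈ 122.26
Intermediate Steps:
N(t, X) = -4 + t
R(Q) = Q**2
b = 120 (b = -24*(-4 + (-4 + 3)) = -24*(-4 - 1) = -24*(-5) = 120)
j = -883/2 (j = (1/2)*(-883) = -883/2 ≈ -441.50)
b - (2029 + j)/(R(-32) - 1726) = 120 - (2029 - 883/2)/((-32)**2 - 1726) = 120 - 3175/(2*(1024 - 1726)) = 120 - 3175/(2*(-702)) = 120 - 3175*(-1)/(2*702) = 120 - 1*(-3175/1404) = 120 + 3175/1404 = 171655/1404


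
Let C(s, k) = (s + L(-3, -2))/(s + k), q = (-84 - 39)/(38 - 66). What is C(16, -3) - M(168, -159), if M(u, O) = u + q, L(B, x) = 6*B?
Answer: -62807/364 ≈ -172.55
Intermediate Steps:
q = 123/28 (q = -123/(-28) = -123*(-1/28) = 123/28 ≈ 4.3929)
M(u, O) = 123/28 + u (M(u, O) = u + 123/28 = 123/28 + u)
C(s, k) = (-18 + s)/(k + s) (C(s, k) = (s + 6*(-3))/(s + k) = (s - 18)/(k + s) = (-18 + s)/(k + s))
C(16, -3) - M(168, -159) = (-18 + 16)/(-3 + 16) - (123/28 + 168) = -2/13 - 1*4827/28 = (1/13)*(-2) - 4827/28 = -2/13 - 4827/28 = -62807/364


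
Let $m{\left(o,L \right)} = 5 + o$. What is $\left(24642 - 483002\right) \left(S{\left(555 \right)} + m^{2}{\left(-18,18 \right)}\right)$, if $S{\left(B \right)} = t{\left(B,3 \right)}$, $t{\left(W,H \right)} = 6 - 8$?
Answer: $-76546120$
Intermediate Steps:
$t{\left(W,H \right)} = -2$
$S{\left(B \right)} = -2$
$\left(24642 - 483002\right) \left(S{\left(555 \right)} + m^{2}{\left(-18,18 \right)}\right) = \left(24642 - 483002\right) \left(-2 + \left(5 - 18\right)^{2}\right) = - 458360 \left(-2 + \left(-13\right)^{2}\right) = - 458360 \left(-2 + 169\right) = \left(-458360\right) 167 = -76546120$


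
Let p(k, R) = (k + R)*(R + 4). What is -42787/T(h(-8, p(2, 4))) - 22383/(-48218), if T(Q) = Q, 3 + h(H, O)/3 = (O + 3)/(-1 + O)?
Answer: 24242977753/3254715 ≈ 7448.6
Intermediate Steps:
p(k, R) = (4 + R)*(R + k) (p(k, R) = (R + k)*(4 + R) = (4 + R)*(R + k))
h(H, O) = -9 + 3*(3 + O)/(-1 + O) (h(H, O) = -9 + 3*((O + 3)/(-1 + O)) = -9 + 3*((3 + O)/(-1 + O)) = -9 + 3*(3 + O)/(-1 + O))
-42787/T(h(-8, p(2, 4))) - 22383/(-48218) = -42787*(-1 + (4² + 4*4 + 4*2 + 4*2))/(6*(3 - (4² + 4*4 + 4*2 + 4*2))) - 22383/(-48218) = -42787*(-1 + (16 + 16 + 8 + 8))/(6*(3 - (16 + 16 + 8 + 8))) - 22383*(-1/48218) = -42787*(-1 + 48)/(6*(3 - 1*48)) + 22383/48218 = -42787*47/(6*(3 - 48)) + 22383/48218 = -42787/(6*(1/47)*(-45)) + 22383/48218 = -42787/(-270/47) + 22383/48218 = -42787*(-47/270) + 22383/48218 = 2010989/270 + 22383/48218 = 24242977753/3254715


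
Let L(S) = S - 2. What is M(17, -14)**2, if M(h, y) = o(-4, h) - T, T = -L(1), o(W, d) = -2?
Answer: 9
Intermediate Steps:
L(S) = -2 + S
T = 1 (T = -(-2 + 1) = -1*(-1) = 1)
M(h, y) = -3 (M(h, y) = -2 - 1*1 = -2 - 1 = -3)
M(17, -14)**2 = (-3)**2 = 9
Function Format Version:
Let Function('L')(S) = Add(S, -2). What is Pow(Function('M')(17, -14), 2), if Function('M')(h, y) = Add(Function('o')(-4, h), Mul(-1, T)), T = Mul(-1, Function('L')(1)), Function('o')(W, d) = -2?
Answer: 9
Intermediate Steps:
Function('L')(S) = Add(-2, S)
T = 1 (T = Mul(-1, Add(-2, 1)) = Mul(-1, -1) = 1)
Function('M')(h, y) = -3 (Function('M')(h, y) = Add(-2, Mul(-1, 1)) = Add(-2, -1) = -3)
Pow(Function('M')(17, -14), 2) = Pow(-3, 2) = 9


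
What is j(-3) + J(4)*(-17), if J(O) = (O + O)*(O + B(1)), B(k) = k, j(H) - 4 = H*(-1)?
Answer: -673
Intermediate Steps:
j(H) = 4 - H (j(H) = 4 + H*(-1) = 4 - H)
J(O) = 2*O*(1 + O) (J(O) = (O + O)*(O + 1) = (2*O)*(1 + O) = 2*O*(1 + O))
j(-3) + J(4)*(-17) = (4 - 1*(-3)) + (2*4*(1 + 4))*(-17) = (4 + 3) + (2*4*5)*(-17) = 7 + 40*(-17) = 7 - 680 = -673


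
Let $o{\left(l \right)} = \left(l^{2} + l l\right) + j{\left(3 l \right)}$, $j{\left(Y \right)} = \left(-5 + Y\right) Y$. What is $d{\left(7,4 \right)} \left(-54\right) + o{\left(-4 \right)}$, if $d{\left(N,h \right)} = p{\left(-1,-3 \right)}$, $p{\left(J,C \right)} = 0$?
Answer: $236$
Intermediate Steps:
$d{\left(N,h \right)} = 0$
$j{\left(Y \right)} = Y \left(-5 + Y\right)$
$o{\left(l \right)} = 2 l^{2} + 3 l \left(-5 + 3 l\right)$ ($o{\left(l \right)} = \left(l^{2} + l l\right) + 3 l \left(-5 + 3 l\right) = \left(l^{2} + l^{2}\right) + 3 l \left(-5 + 3 l\right) = 2 l^{2} + 3 l \left(-5 + 3 l\right)$)
$d{\left(7,4 \right)} \left(-54\right) + o{\left(-4 \right)} = 0 \left(-54\right) - 4 \left(-15 + 11 \left(-4\right)\right) = 0 - 4 \left(-15 - 44\right) = 0 - -236 = 0 + 236 = 236$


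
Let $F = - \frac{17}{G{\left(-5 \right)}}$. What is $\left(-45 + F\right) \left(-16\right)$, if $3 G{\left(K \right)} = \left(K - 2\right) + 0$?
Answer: $\frac{4224}{7} \approx 603.43$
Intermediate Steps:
$G{\left(K \right)} = - \frac{2}{3} + \frac{K}{3}$ ($G{\left(K \right)} = \frac{\left(K - 2\right) + 0}{3} = \frac{\left(-2 + K\right) + 0}{3} = \frac{-2 + K}{3} = - \frac{2}{3} + \frac{K}{3}$)
$F = \frac{51}{7}$ ($F = - \frac{17}{- \frac{2}{3} + \frac{1}{3} \left(-5\right)} = - \frac{17}{- \frac{2}{3} - \frac{5}{3}} = - \frac{17}{- \frac{7}{3}} = \left(-17\right) \left(- \frac{3}{7}\right) = \frac{51}{7} \approx 7.2857$)
$\left(-45 + F\right) \left(-16\right) = \left(-45 + \frac{51}{7}\right) \left(-16\right) = \left(- \frac{264}{7}\right) \left(-16\right) = \frac{4224}{7}$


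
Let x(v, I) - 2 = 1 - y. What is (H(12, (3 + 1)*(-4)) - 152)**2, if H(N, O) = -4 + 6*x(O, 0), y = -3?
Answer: 14400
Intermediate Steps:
x(v, I) = 6 (x(v, I) = 2 + (1 - 1*(-3)) = 2 + (1 + 3) = 2 + 4 = 6)
H(N, O) = 32 (H(N, O) = -4 + 6*6 = -4 + 36 = 32)
(H(12, (3 + 1)*(-4)) - 152)**2 = (32 - 152)**2 = (-120)**2 = 14400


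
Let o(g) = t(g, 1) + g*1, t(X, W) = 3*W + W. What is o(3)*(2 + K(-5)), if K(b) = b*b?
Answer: 189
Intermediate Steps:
K(b) = b²
t(X, W) = 4*W
o(g) = 4 + g (o(g) = 4*1 + g*1 = 4 + g)
o(3)*(2 + K(-5)) = (4 + 3)*(2 + (-5)²) = 7*(2 + 25) = 7*27 = 189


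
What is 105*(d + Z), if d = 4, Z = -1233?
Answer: -129045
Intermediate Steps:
105*(d + Z) = 105*(4 - 1233) = 105*(-1229) = -129045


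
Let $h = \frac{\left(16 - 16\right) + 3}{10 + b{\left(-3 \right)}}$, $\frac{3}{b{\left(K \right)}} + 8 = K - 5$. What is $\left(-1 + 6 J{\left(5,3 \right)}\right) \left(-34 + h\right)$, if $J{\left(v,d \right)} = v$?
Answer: $- \frac{153410}{157} \approx -977.13$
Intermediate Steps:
$b{\left(K \right)} = \frac{3}{-13 + K}$ ($b{\left(K \right)} = \frac{3}{-8 + \left(K - 5\right)} = \frac{3}{-8 + \left(-5 + K\right)} = \frac{3}{-13 + K}$)
$h = \frac{48}{157}$ ($h = \frac{\left(16 - 16\right) + 3}{10 + \frac{3}{-13 - 3}} = \frac{\left(16 - 16\right) + 3}{10 + \frac{3}{-16}} = \frac{0 + 3}{10 + 3 \left(- \frac{1}{16}\right)} = \frac{3}{10 - \frac{3}{16}} = \frac{3}{\frac{157}{16}} = 3 \cdot \frac{16}{157} = \frac{48}{157} \approx 0.30573$)
$\left(-1 + 6 J{\left(5,3 \right)}\right) \left(-34 + h\right) = \left(-1 + 6 \cdot 5\right) \left(-34 + \frac{48}{157}\right) = \left(-1 + 30\right) \left(- \frac{5290}{157}\right) = 29 \left(- \frac{5290}{157}\right) = - \frac{153410}{157}$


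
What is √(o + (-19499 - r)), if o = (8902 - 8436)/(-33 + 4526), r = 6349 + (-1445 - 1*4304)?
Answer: I*√405737404113/4493 ≈ 141.77*I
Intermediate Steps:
r = 600 (r = 6349 + (-1445 - 4304) = 6349 - 5749 = 600)
o = 466/4493 ≈ 0.10372
√(o + (-19499 - r)) = √(466/4493 + (-19499 - 1*600)) = √(466/4493 + (-19499 - 600)) = √(466/4493 - 20099) = √(-90304341/4493) = I*√405737404113/4493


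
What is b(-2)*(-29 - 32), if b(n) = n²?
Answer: -244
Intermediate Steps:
b(-2)*(-29 - 32) = (-2)²*(-29 - 32) = 4*(-61) = -244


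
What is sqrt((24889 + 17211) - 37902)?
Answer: sqrt(4198) ≈ 64.792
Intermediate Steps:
sqrt((24889 + 17211) - 37902) = sqrt(42100 - 37902) = sqrt(4198)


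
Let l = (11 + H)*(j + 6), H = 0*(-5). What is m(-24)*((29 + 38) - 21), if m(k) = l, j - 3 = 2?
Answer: 5566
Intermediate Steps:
j = 5 (j = 3 + 2 = 5)
H = 0
l = 121 (l = (11 + 0)*(5 + 6) = 11*11 = 121)
m(k) = 121
m(-24)*((29 + 38) - 21) = 121*((29 + 38) - 21) = 121*(67 - 21) = 121*46 = 5566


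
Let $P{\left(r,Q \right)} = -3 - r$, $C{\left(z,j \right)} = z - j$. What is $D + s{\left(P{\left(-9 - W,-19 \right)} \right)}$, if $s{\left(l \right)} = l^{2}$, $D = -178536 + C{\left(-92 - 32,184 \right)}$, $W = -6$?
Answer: $-178844$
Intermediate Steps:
$D = -178844$ ($D = -178536 - 308 = -178844$)
$D + s{\left(P{\left(-9 - W,-19 \right)} \right)} = -178844 + \left(-3 - \left(-9 - -6\right)\right)^{2} = -178844 + \left(-3 - \left(-9 + 6\right)\right)^{2} = -178844 + \left(-3 - -3\right)^{2} = -178844 + \left(-3 + 3\right)^{2} = -178844 + 0^{2} = -178844 + 0 = -178844$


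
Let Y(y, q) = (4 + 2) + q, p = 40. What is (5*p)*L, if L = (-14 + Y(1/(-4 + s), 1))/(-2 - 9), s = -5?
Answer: 1400/11 ≈ 127.27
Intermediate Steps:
Y(y, q) = 6 + q
L = 7/11 (L = (-14 + (6 + 1))/(-2 - 9) = (-14 + 7)/(-11) = -7*(-1/11) = 7/11 ≈ 0.63636)
(5*p)*L = (5*40)*(7/11) = 200*(7/11) = 1400/11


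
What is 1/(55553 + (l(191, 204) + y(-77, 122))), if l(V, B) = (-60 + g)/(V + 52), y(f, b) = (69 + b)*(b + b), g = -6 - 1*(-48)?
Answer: 27/2758237 ≈ 9.7889e-6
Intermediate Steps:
g = 42 (g = -6 + 48 = 42)
y(f, b) = 2*b*(69 + b) (y(f, b) = (69 + b)*(2*b) = 2*b*(69 + b))
l(V, B) = -18/(52 + V) (l(V, B) = (-60 + 42)/(V + 52) = -18/(52 + V))
1/(55553 + (l(191, 204) + y(-77, 122))) = 1/(55553 + (-18/(52 + 191) + 2*122*(69 + 122))) = 1/(55553 + (-18/243 + 2*122*191)) = 1/(55553 + (-18*1/243 + 46604)) = 1/(55553 + (-2/27 + 46604)) = 1/(55553 + 1258306/27) = 1/(2758237/27) = 27/2758237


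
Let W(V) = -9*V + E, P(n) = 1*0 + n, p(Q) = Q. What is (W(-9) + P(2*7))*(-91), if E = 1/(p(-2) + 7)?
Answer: -43316/5 ≈ -8663.2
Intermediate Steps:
P(n) = n (P(n) = 0 + n = n)
E = 1/5 (E = 1/(-2 + 7) = 1/5 ≈ 0.20000)
W(V) = 1/5 - 9*V (W(V) = -9*V + 1/5 = 1/5 - 9*V)
(W(-9) + P(2*7))*(-91) = ((1/5 - 9*(-9)) + 2*7)*(-91) = ((1/5 + 81) + 14)*(-91) = (406/5 + 14)*(-91) = (476/5)*(-91) = -43316/5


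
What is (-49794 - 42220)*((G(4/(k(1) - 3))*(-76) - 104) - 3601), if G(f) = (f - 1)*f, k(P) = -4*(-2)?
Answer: 8494824494/25 ≈ 3.3979e+8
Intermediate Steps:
k(P) = 8
G(f) = f*(-1 + f) (G(f) = (-1 + f)*f = f*(-1 + f))
(-49794 - 42220)*((G(4/(k(1) - 3))*(-76) - 104) - 3601) = (-49794 - 42220)*((((4/(8 - 3))*(-1 + 4/(8 - 3)))*(-76) - 104) - 3601) = -92014*((((4/5)*(-1 + 4/5))*(-76) - 104) - 3601) = -92014*((((4*(⅕))*(-1 + 4*(⅕)))*(-76) - 104) - 3601) = -92014*(((4*(-1 + ⅘)/5)*(-76) - 104) - 3601) = -92014*((((⅘)*(-⅕))*(-76) - 104) - 3601) = -92014*((-4/25*(-76) - 104) - 3601) = -92014*((304/25 - 104) - 3601) = -92014*(-2296/25 - 3601) = -92014*(-92321/25) = 8494824494/25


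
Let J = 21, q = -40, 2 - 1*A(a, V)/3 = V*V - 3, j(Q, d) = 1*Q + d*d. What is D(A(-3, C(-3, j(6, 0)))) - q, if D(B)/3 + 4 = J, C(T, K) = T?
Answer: 91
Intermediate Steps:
j(Q, d) = Q + d²
A(a, V) = 15 - 3*V² (A(a, V) = 6 - 3*(V*V - 3) = 6 - 3*(V² - 3) = 6 - 3*(-3 + V²) = 6 + (9 - 3*V²) = 15 - 3*V²)
D(B) = 51 (D(B) = -12 + 3*21 = -12 + 63 = 51)
D(A(-3, C(-3, j(6, 0)))) - q = 51 - 1*(-40) = 51 + 40 = 91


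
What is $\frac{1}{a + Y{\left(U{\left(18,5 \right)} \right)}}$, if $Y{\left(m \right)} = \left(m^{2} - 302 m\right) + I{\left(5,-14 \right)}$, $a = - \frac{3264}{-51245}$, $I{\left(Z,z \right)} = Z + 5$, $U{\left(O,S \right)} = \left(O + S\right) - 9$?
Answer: $- \frac{51245}{206104126} \approx -0.00024864$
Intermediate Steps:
$U{\left(O,S \right)} = -9 + O + S$
$I{\left(Z,z \right)} = 5 + Z$
$a = \frac{3264}{51245}$ ($a = \left(-3264\right) \left(- \frac{1}{51245}\right) = \frac{3264}{51245} \approx 0.063694$)
$Y{\left(m \right)} = 10 + m^{2} - 302 m$ ($Y{\left(m \right)} = \left(m^{2} - 302 m\right) + \left(5 + 5\right) = \left(m^{2} - 302 m\right) + 10 = 10 + m^{2} - 302 m$)
$\frac{1}{a + Y{\left(U{\left(18,5 \right)} \right)}} = \frac{1}{\frac{3264}{51245} + \left(10 + \left(-9 + 18 + 5\right)^{2} - 302 \left(-9 + 18 + 5\right)\right)} = \frac{1}{\frac{3264}{51245} + \left(10 + 14^{2} - 4228\right)} = \frac{1}{\frac{3264}{51245} + \left(10 + 196 - 4228\right)} = \frac{1}{\frac{3264}{51245} - 4022} = \frac{1}{- \frac{206104126}{51245}} = - \frac{51245}{206104126}$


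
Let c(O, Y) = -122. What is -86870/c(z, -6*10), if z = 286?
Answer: 43435/61 ≈ 712.05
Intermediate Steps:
-86870/c(z, -6*10) = -86870/(-122) = -86870*(-1/122) = 43435/61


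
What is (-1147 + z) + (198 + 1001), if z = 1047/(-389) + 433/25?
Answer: 647962/9725 ≈ 66.628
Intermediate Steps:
z = 142262/9725 (z = 1047*(-1/389) + 433*(1/25) = -1047/389 + 433/25 = 142262/9725 ≈ 14.628)
(-1147 + z) + (198 + 1001) = (-1147 + 142262/9725) + (198 + 1001) = -11012313/9725 + 1199 = 647962/9725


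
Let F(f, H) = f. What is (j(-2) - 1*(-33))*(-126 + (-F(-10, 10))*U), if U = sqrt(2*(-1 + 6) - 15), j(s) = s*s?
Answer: -4662 + 370*I*sqrt(5) ≈ -4662.0 + 827.34*I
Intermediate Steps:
j(s) = s**2
U = I*sqrt(5) (U = sqrt(2*5 - 15) = sqrt(10 - 15) = sqrt(-5) = I*sqrt(5) ≈ 2.2361*I)
(j(-2) - 1*(-33))*(-126 + (-F(-10, 10))*U) = ((-2)**2 - 1*(-33))*(-126 + (-1*(-10))*(I*sqrt(5))) = (4 + 33)*(-126 + 10*(I*sqrt(5))) = 37*(-126 + 10*I*sqrt(5)) = -4662 + 370*I*sqrt(5)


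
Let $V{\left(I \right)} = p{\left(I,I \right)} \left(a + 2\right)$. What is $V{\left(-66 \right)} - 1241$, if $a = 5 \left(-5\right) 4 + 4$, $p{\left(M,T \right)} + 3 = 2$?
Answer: $-1147$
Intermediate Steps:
$p{\left(M,T \right)} = -1$ ($p{\left(M,T \right)} = -3 + 2 = -1$)
$a = -96$ ($a = \left(-25\right) 4 + 4 = -100 + 4 = -96$)
$V{\left(I \right)} = 94$ ($V{\left(I \right)} = - (-96 + 2) = \left(-1\right) \left(-94\right) = 94$)
$V{\left(-66 \right)} - 1241 = 94 - 1241 = -1147$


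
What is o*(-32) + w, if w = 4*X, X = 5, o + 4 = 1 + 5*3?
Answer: -364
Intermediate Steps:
o = 12 (o = -4 + (1 + 5*3) = -4 + (1 + 15) = -4 + 16 = 12)
w = 20 (w = 4*5 = 20)
o*(-32) + w = 12*(-32) + 20 = -384 + 20 = -364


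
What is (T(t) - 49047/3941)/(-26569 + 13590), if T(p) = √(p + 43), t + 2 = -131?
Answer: 49047/51150239 - 3*I*√10/12979 ≈ 0.00095888 - 0.00073094*I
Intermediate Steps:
t = -133 (t = -2 - 131 = -133)
T(p) = √(43 + p)
(T(t) - 49047/3941)/(-26569 + 13590) = (√(43 - 133) - 49047/3941)/(-26569 + 13590) = (√(-90) - 49047*1/3941)/(-12979) = (3*I*√10 - 49047/3941)*(-1/12979) = (-49047/3941 + 3*I*√10)*(-1/12979) = 49047/51150239 - 3*I*√10/12979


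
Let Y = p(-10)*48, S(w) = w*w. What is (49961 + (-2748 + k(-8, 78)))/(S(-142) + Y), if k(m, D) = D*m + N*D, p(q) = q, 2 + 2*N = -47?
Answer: 22339/9842 ≈ 2.2698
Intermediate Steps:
N = -49/2 (N = -1 + (½)*(-47) = -1 - 47/2 = -49/2 ≈ -24.500)
S(w) = w²
k(m, D) = -49*D/2 + D*m (k(m, D) = D*m - 49*D/2 = -49*D/2 + D*m)
Y = -480 (Y = -10*48 = -480)
(49961 + (-2748 + k(-8, 78)))/(S(-142) + Y) = (49961 + (-2748 + (½)*78*(-49 + 2*(-8))))/((-142)² - 480) = (49961 + (-2748 + (½)*78*(-49 - 16)))/(20164 - 480) = (49961 + (-2748 + (½)*78*(-65)))/19684 = (49961 + (-2748 - 2535))*(1/19684) = (49961 - 5283)*(1/19684) = 44678*(1/19684) = 22339/9842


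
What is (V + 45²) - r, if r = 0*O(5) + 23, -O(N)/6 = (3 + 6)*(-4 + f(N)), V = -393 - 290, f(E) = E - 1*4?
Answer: 1319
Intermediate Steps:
f(E) = -4 + E (f(E) = E - 4 = -4 + E)
V = -683
O(N) = 432 - 54*N (O(N) = -6*(3 + 6)*(-4 + (-4 + N)) = -54*(-8 + N) = -6*(-72 + 9*N) = 432 - 54*N)
r = 23 (r = 0*(432 - 54*5) + 23 = 0*(432 - 270) + 23 = 0*162 + 23 = 0 + 23 = 23)
(V + 45²) - r = (-683 + 45²) - 1*23 = (-683 + 2025) - 23 = 1342 - 23 = 1319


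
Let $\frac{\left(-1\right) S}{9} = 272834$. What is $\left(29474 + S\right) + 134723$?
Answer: $-2291309$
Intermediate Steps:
$S = -2455506$ ($S = \left(-9\right) 272834 = -2455506$)
$\left(29474 + S\right) + 134723 = \left(29474 - 2455506\right) + 134723 = -2426032 + 134723 = -2291309$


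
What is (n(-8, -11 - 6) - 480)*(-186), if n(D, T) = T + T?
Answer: 95604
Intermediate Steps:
n(D, T) = 2*T
(n(-8, -11 - 6) - 480)*(-186) = (2*(-11 - 6) - 480)*(-186) = (2*(-17) - 480)*(-186) = (-34 - 480)*(-186) = -514*(-186) = 95604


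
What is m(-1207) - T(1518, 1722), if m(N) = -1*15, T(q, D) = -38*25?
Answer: 935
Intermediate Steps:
T(q, D) = -950
m(N) = -15
m(-1207) - T(1518, 1722) = -15 - 1*(-950) = -15 + 950 = 935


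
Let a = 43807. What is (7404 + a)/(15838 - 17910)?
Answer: -51211/2072 ≈ -24.716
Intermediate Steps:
(7404 + a)/(15838 - 17910) = (7404 + 43807)/(15838 - 17910) = 51211/(-2072) = 51211*(-1/2072) = -51211/2072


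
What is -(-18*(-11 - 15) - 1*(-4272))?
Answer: -4740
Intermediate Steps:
-(-18*(-11 - 15) - 1*(-4272)) = -(-18*(-26) + 4272) = -(468 + 4272) = -1*4740 = -4740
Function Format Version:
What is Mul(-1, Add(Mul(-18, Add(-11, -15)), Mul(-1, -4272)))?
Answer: -4740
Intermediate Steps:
Mul(-1, Add(Mul(-18, Add(-11, -15)), Mul(-1, -4272))) = Mul(-1, Add(Mul(-18, -26), 4272)) = Mul(-1, Add(468, 4272)) = Mul(-1, 4740) = -4740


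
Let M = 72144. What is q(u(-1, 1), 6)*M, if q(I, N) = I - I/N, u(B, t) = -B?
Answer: 60120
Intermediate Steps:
q(I, N) = I - I/N
q(u(-1, 1), 6)*M = (-1*(-1) - 1*(-1*(-1))/6)*72144 = (1 - 1*1*⅙)*72144 = (1 - ⅙)*72144 = (⅚)*72144 = 60120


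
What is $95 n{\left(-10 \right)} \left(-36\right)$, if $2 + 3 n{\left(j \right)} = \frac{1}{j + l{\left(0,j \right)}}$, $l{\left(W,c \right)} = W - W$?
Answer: $2394$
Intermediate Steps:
$l{\left(W,c \right)} = 0$
$n{\left(j \right)} = - \frac{2}{3} + \frac{1}{3 j}$ ($n{\left(j \right)} = - \frac{2}{3} + \frac{1}{3 \left(j + 0\right)} = - \frac{2}{3} + \frac{1}{3 j}$)
$95 n{\left(-10 \right)} \left(-36\right) = 95 \frac{1 - -20}{3 \left(-10\right)} \left(-36\right) = 95 \cdot \frac{1}{3} \left(- \frac{1}{10}\right) \left(1 + 20\right) \left(-36\right) = 95 \cdot \frac{1}{3} \left(- \frac{1}{10}\right) 21 \left(-36\right) = 95 \left(- \frac{7}{10}\right) \left(-36\right) = \left(- \frac{133}{2}\right) \left(-36\right) = 2394$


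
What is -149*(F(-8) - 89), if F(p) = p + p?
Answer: 15645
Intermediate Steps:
F(p) = 2*p
-149*(F(-8) - 89) = -149*(2*(-8) - 89) = -149*(-16 - 89) = -149*(-105) = 15645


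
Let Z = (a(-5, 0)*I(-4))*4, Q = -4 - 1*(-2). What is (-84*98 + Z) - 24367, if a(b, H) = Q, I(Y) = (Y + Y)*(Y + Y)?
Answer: -33111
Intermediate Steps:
I(Y) = 4*Y² (I(Y) = (2*Y)*(2*Y) = 4*Y²)
Q = -2 (Q = -4 + 2 = -2)
a(b, H) = -2
Z = -512 (Z = -8*(-4)²*4 = -8*16*4 = -2*64*4 = -128*4 = -512)
(-84*98 + Z) - 24367 = (-84*98 - 512) - 24367 = (-8232 - 512) - 24367 = -8744 - 24367 = -33111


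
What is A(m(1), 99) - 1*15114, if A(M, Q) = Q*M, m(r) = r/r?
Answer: -15015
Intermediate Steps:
m(r) = 1
A(M, Q) = M*Q
A(m(1), 99) - 1*15114 = 1*99 - 1*15114 = 99 - 15114 = -15015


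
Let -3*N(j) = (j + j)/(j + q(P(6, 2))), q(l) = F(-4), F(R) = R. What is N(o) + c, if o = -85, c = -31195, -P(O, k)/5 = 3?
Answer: -8329235/267 ≈ -31196.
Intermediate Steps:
P(O, k) = -15 (P(O, k) = -5*3 = -15)
q(l) = -4
N(j) = -2*j/(3*(-4 + j)) (N(j) = -(j + j)/(3*(j - 4)) = -2*j/(3*(-4 + j)))
N(o) + c = -2*(-85)/(-12 + 3*(-85)) - 31195 = -2*(-85)/(-12 - 255) - 31195 = -2*(-85)/(-267) - 31195 = -2*(-85)*(-1/267) - 31195 = -170/267 - 31195 = -8329235/267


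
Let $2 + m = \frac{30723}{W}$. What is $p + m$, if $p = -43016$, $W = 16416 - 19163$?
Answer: $- \frac{118201169}{2747} \approx -43029.0$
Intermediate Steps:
$W = -2747$
$m = - \frac{36217}{2747}$ ($m = -2 + \frac{30723}{-2747} = -2 + 30723 \left(- \frac{1}{2747}\right) = -2 - \frac{30723}{2747} = - \frac{36217}{2747} \approx -13.184$)
$p + m = -43016 - \frac{36217}{2747} = - \frac{118201169}{2747}$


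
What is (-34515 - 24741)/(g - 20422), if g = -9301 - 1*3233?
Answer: 14814/8239 ≈ 1.7980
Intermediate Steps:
g = -12534 (g = -9301 - 3233 = -12534)
(-34515 - 24741)/(g - 20422) = (-34515 - 24741)/(-12534 - 20422) = -59256/(-32956) = -59256*(-1/32956) = 14814/8239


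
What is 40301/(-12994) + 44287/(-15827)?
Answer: -1213309205/205656038 ≈ -5.8997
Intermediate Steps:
40301/(-12994) + 44287/(-15827) = 40301*(-1/12994) + 44287*(-1/15827) = -40301/12994 - 44287/15827 = -1213309205/205656038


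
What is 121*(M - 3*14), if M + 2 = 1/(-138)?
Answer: -734833/138 ≈ -5324.9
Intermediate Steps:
M = -277/138 (M = -2 + 1/(-138) = -2 - 1/138 = -277/138 ≈ -2.0072)
121*(M - 3*14) = 121*(-277/138 - 3*14) = 121*(-277/138 - 42) = 121*(-6073/138) = -734833/138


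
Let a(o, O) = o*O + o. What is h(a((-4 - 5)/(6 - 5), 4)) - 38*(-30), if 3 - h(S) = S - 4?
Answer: 1192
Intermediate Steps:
a(o, O) = o + O*o (a(o, O) = O*o + o = o + O*o)
h(S) = 7 - S (h(S) = 3 - (S - 4) = 3 - (-4 + S) = 3 + (4 - S) = 7 - S)
h(a((-4 - 5)/(6 - 5), 4)) - 38*(-30) = (7 - (-4 - 5)/(6 - 5)*(1 + 4)) - 38*(-30) = (7 - (-9/1)*5) + 1140 = (7 - (-9*1)*5) + 1140 = (7 - (-9)*5) + 1140 = (7 - 1*(-45)) + 1140 = (7 + 45) + 1140 = 52 + 1140 = 1192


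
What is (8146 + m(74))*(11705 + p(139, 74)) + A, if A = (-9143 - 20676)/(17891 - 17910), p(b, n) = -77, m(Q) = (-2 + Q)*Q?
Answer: 2976867587/19 ≈ 1.5668e+8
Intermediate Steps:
m(Q) = Q*(-2 + Q)
A = 29819/19 (A = -29819/(-19) = -29819*(-1/19) = 29819/19 ≈ 1569.4)
(8146 + m(74))*(11705 + p(139, 74)) + A = (8146 + 74*(-2 + 74))*(11705 - 77) + 29819/19 = (8146 + 74*72)*11628 + 29819/19 = (8146 + 5328)*11628 + 29819/19 = 13474*11628 + 29819/19 = 156675672 + 29819/19 = 2976867587/19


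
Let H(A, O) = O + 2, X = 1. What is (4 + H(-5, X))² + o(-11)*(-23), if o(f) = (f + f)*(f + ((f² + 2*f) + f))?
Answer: 39011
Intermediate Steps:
H(A, O) = 2 + O
o(f) = 2*f*(f² + 4*f) (o(f) = (2*f)*(f + (f² + 3*f)) = (2*f)*(f² + 4*f) = 2*f*(f² + 4*f))
(4 + H(-5, X))² + o(-11)*(-23) = (4 + (2 + 1))² + (2*(-11)²*(4 - 11))*(-23) = (4 + 3)² + (2*121*(-7))*(-23) = 7² - 1694*(-23) = 49 + 38962 = 39011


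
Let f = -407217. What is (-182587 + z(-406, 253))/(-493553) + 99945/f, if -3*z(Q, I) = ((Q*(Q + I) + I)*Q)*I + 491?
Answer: -869603695421699/200983172001 ≈ -4326.8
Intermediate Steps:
z(Q, I) = -491/3 - I*Q*(I + Q*(I + Q))/3 (z(Q, I) = -(((Q*(Q + I) + I)*Q)*I + 491)/3 = -(((Q*(I + Q) + I)*Q)*I + 491)/3 = -(((I + Q*(I + Q))*Q)*I + 491)/3 = -((Q*(I + Q*(I + Q)))*I + 491)/3 = -(I*Q*(I + Q*(I + Q)) + 491)/3 = -(491 + I*Q*(I + Q*(I + Q)))/3 = -491/3 - I*Q*(I + Q*(I + Q))/3)
(-182587 + z(-406, 253))/(-493553) + 99945/f = (-182587 + (-491/3 - ⅓*253*(-406)³ - ⅓*(-406)*253² - ⅓*253²*(-406)²))/(-493553) + 99945/(-407217) = (-182587 + (-491/3 - ⅓*253*(-66923416) - ⅓*(-406)*64009 - ⅓*64009*164836))*(-1/493553) + 99945*(-1/407217) = (-182587 + (-491/3 + 16931624248/3 + 25987654/3 - 10550987524/3))*(-1/493553) - 33315/135739 = (-182587 + 6406623887/3)*(-1/493553) - 33315/135739 = (6406076126/3)*(-1/493553) - 33315/135739 = -6406076126/1480659 - 33315/135739 = -869603695421699/200983172001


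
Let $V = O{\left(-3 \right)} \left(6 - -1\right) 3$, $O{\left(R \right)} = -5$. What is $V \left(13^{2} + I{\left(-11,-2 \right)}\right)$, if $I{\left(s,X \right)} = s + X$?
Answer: $-16380$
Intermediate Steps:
$I{\left(s,X \right)} = X + s$
$V = -105$ ($V = - 5 \left(6 - -1\right) 3 = - 5 \left(6 + 1\right) 3 = \left(-5\right) 7 \cdot 3 = \left(-35\right) 3 = -105$)
$V \left(13^{2} + I{\left(-11,-2 \right)}\right) = - 105 \left(13^{2} - 13\right) = - 105 \left(169 - 13\right) = \left(-105\right) 156 = -16380$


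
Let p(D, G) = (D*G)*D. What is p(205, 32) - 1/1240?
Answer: 1667551999/1240 ≈ 1.3448e+6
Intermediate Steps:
p(D, G) = G*D**2
p(205, 32) - 1/1240 = 32*205**2 - 1/1240 = 32*42025 - 1*1/1240 = 1344800 - 1/1240 = 1667551999/1240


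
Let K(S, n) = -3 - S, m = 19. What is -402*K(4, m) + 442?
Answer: 3256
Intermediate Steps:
-402*K(4, m) + 442 = -402*(-3 - 1*4) + 442 = -402*(-3 - 4) + 442 = -402*(-7) + 442 = 2814 + 442 = 3256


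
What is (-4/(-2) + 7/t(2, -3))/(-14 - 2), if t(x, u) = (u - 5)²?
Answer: -135/1024 ≈ -0.13184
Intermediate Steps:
t(x, u) = (-5 + u)²
(-4/(-2) + 7/t(2, -3))/(-14 - 2) = (-4/(-2) + 7/((-5 - 3)²))/(-14 - 2) = (-4*(-½) + 7/((-8)²))/(-16) = -(2 + 7/64)/16 = -1/16*135/64 = -135/1024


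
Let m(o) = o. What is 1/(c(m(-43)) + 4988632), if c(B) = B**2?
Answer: 1/4990481 ≈ 2.0038e-7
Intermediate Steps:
1/(c(m(-43)) + 4988632) = 1/((-43)**2 + 4988632) = 1/(1849 + 4988632) = 1/4990481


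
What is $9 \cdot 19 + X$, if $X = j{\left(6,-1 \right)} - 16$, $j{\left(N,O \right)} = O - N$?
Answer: $148$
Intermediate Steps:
$X = -23$ ($X = \left(-1 - 6\right) - 16 = -7 - 16 = -23$)
$9 \cdot 19 + X = 9 \cdot 19 - 23 = 171 - 23 = 148$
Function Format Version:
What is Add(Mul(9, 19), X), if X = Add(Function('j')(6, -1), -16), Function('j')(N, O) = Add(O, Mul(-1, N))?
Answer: 148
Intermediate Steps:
X = -23 (X = Add(Add(-1, Mul(-1, 6)), -16) = Add(Add(-1, -6), -16) = Add(-7, -16) = -23)
Add(Mul(9, 19), X) = Add(Mul(9, 19), -23) = Add(171, -23) = 148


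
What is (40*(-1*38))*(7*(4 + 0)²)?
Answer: -170240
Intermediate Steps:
(40*(-1*38))*(7*(4 + 0)²) = (40*(-38))*(7*4²) = -10640*16 = -1520*112 = -170240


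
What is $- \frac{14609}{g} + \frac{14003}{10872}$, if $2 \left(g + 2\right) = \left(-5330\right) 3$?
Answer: $\frac{270811039}{86943384} \approx 3.1148$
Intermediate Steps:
$g = -7997$ ($g = -2 + \frac{\left(-5330\right) 3}{2} = -2 + \frac{1}{2} \left(-15990\right) = -2 - 7995 = -7997$)
$- \frac{14609}{g} + \frac{14003}{10872} = - \frac{14609}{-7997} + \frac{14003}{10872} = \left(-14609\right) \left(- \frac{1}{7997}\right) + 14003 \cdot \frac{1}{10872} = \frac{14609}{7997} + \frac{14003}{10872} = \frac{270811039}{86943384}$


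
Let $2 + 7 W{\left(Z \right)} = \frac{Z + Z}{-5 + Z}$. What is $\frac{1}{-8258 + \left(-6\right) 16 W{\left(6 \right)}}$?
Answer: $- \frac{7}{58766} \approx -0.00011912$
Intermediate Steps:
$W{\left(Z \right)} = - \frac{2}{7} + \frac{2 Z}{7 \left(-5 + Z\right)}$ ($W{\left(Z \right)} = - \frac{2}{7} + \frac{\left(Z + Z\right) \frac{1}{-5 + Z}}{7} = - \frac{2}{7} + \frac{2 Z \frac{1}{-5 + Z}}{7} = - \frac{2}{7} + \frac{2 Z}{7 \left(-5 + Z\right)}$)
$\frac{1}{-8258 + \left(-6\right) 16 W{\left(6 \right)}} = \frac{1}{-8258 + \left(-6\right) 16 \frac{10}{7 \left(-5 + 6\right)}} = \frac{1}{-8258 - 96 \frac{10}{7 \cdot 1}} = \frac{1}{-8258 - 96 \cdot \frac{10}{7} \cdot 1} = \frac{1}{-8258 - \frac{960}{7}} = \frac{1}{- \frac{58766}{7}} = - \frac{7}{58766}$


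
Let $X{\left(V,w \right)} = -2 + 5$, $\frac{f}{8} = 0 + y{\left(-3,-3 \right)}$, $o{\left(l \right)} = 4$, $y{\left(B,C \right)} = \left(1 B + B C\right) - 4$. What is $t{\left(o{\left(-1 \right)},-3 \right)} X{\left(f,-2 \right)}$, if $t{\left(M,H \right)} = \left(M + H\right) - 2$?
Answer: $-3$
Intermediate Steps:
$y{\left(B,C \right)} = -4 + B + B C$ ($y{\left(B,C \right)} = \left(B + B C\right) - 4 = -4 + B + B C$)
$t{\left(M,H \right)} = -2 + H + M$ ($t{\left(M,H \right)} = \left(H + M\right) - 2 = -2 + H + M$)
$f = 16$ ($f = 8 \left(0 - -2\right) = 8 \left(0 + 2\right) = 8 \cdot 2 = 16$)
$X{\left(V,w \right)} = 3$
$t{\left(o{\left(-1 \right)},-3 \right)} X{\left(f,-2 \right)} = \left(-2 - 3 + 4\right) 3 = \left(-1\right) 3 = -3$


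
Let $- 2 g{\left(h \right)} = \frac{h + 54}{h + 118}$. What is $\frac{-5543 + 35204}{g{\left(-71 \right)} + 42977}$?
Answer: $\frac{2788134}{4039855} \approx 0.69016$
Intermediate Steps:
$g{\left(h \right)} = - \frac{54 + h}{2 \left(118 + h\right)}$ ($g{\left(h \right)} = - \frac{\left(h + 54\right) \frac{1}{h + 118}}{2} = - \frac{\left(54 + h\right) \frac{1}{118 + h}}{2} = - \frac{\frac{1}{118 + h} \left(54 + h\right)}{2} = - \frac{54 + h}{2 \left(118 + h\right)}$)
$\frac{-5543 + 35204}{g{\left(-71 \right)} + 42977} = \frac{-5543 + 35204}{\frac{-54 - -71}{2 \left(118 - 71\right)} + 42977} = \frac{29661}{\frac{-54 + 71}{2 \cdot 47} + 42977} = \frac{29661}{\frac{1}{2} \cdot \frac{1}{47} \cdot 17 + 42977} = \frac{29661}{\frac{17}{94} + 42977} = \frac{29661}{\frac{4039855}{94}} = 29661 \cdot \frac{94}{4039855} = \frac{2788134}{4039855}$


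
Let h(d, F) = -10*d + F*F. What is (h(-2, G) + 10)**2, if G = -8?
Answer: 8836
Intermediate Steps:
h(d, F) = F**2 - 10*d (h(d, F) = -10*d + F**2 = F**2 - 10*d)
(h(-2, G) + 10)**2 = (((-8)**2 - 10*(-2)) + 10)**2 = ((64 + 20) + 10)**2 = (84 + 10)**2 = 94**2 = 8836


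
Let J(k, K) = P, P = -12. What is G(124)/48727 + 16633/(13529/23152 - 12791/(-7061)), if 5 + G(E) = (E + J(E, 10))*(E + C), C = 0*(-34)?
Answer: 132499063741590335/19084684867227 ≈ 6942.7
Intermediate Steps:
C = 0
J(k, K) = -12
G(E) = -5 + E*(-12 + E) (G(E) = -5 + (E - 12)*(E + 0) = -5 + (-12 + E)*E = -5 + E*(-12 + E))
G(124)/48727 + 16633/(13529/23152 - 12791/(-7061)) = (-5 + 124**2 - 12*124)/48727 + 16633/(13529/23152 - 12791/(-7061)) = (-5 + 15376 - 1488)*(1/48727) + 16633/(13529*(1/23152) - 12791*(-1/7061)) = 13883*(1/48727) + 16633/(13529/23152 + 12791/7061) = 13883/48727 + 16633/(391665501/163476272) = 13883/48727 + 16633*(163476272/391665501) = 13883/48727 + 2719100832176/391665501 = 132499063741590335/19084684867227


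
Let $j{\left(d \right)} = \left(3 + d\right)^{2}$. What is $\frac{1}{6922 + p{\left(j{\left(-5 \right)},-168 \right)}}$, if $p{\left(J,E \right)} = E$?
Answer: $\frac{1}{6754} \approx 0.00014806$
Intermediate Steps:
$\frac{1}{6922 + p{\left(j{\left(-5 \right)},-168 \right)}} = \frac{1}{6922 - 168} = \frac{1}{6754}$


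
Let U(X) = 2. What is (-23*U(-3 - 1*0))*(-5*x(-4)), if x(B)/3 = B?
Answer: -2760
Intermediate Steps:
x(B) = 3*B
(-23*U(-3 - 1*0))*(-5*x(-4)) = (-23*2)*(-15*(-4)) = -(-230)*(-12) = -46*60 = -2760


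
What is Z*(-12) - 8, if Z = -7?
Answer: 76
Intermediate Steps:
Z*(-12) - 8 = -7*(-12) - 8 = 84 - 8 = 76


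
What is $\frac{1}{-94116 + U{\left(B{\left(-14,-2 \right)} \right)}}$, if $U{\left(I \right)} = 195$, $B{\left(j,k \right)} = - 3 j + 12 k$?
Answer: $- \frac{1}{93921} \approx -1.0647 \cdot 10^{-5}$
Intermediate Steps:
$\frac{1}{-94116 + U{\left(B{\left(-14,-2 \right)} \right)}} = \frac{1}{-94116 + 195} = \frac{1}{-93921} = - \frac{1}{93921}$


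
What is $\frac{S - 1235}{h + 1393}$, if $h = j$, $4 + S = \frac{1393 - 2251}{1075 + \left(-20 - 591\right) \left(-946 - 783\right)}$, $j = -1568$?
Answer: $\frac{218372654}{30843575} \approx 7.08$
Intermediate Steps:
$S = - \frac{705139}{176249}$ ($S = -4 + \frac{1393 - 2251}{1075 + \left(-20 - 591\right) \left(-946 - 783\right)} = -4 - \frac{858}{1075 - -1056419} = -4 - \frac{858}{1075 + 1056419} = -4 - \frac{858}{1057494} = -4 - \frac{143}{176249} = - \frac{705139}{176249} \approx -4.0008$)
$h = -1568$
$\frac{S - 1235}{h + 1393} = \frac{- \frac{705139}{176249} - 1235}{-1568 + 1393} = - \frac{218372654}{176249 \left(-175\right)} = \left(- \frac{218372654}{176249}\right) \left(- \frac{1}{175}\right) = \frac{218372654}{30843575}$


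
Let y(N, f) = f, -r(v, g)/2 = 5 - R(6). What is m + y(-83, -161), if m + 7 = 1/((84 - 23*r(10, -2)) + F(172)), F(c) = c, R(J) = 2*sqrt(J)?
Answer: -5191455/30902 + 23*sqrt(6)/46353 ≈ -168.00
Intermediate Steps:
r(v, g) = -10 + 4*sqrt(6) (r(v, g) = -2*(5 - 2*sqrt(6)) = -10 + 4*sqrt(6))
m = -7 + 1/(486 - 92*sqrt(6)) (m = -7 + 1/((84 - 23*(-10 + 4*sqrt(6))) + 172) = -7 + 1/((84 + (230 - 92*sqrt(6))) + 172) = -7 + 1/((314 - 92*sqrt(6)) + 172) = -7 + 1/(486 - 92*sqrt(6)) ≈ -6.9962)
m + y(-83, -161) = (-216233/30902 + 23*sqrt(6)/46353) - 161 = -5191455/30902 + 23*sqrt(6)/46353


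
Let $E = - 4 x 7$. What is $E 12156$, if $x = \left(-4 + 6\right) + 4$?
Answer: $-2042208$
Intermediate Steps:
$x = 6$ ($x = 2 + 4 = 6$)
$E = -168$ ($E = \left(-4\right) 6 \cdot 7 = \left(-24\right) 7 = -168$)
$E 12156 = \left(-168\right) 12156 = -2042208$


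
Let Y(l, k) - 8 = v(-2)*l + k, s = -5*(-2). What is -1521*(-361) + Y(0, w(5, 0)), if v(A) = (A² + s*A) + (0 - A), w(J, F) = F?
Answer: 549089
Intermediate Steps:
s = 10
v(A) = A² + 9*A (v(A) = (A² + 10*A) + (0 - A) = (A² + 10*A) - A = A² + 9*A)
Y(l, k) = 8 + k - 14*l (Y(l, k) = 8 + ((-2*(9 - 2))*l + k) = 8 + ((-2*7)*l + k) = 8 + (-14*l + k) = 8 + (k - 14*l) = 8 + k - 14*l)
-1521*(-361) + Y(0, w(5, 0)) = -1521*(-361) + (8 + 0 - 14*0) = 549081 + (8 + 0 + 0) = 549081 + 8 = 549089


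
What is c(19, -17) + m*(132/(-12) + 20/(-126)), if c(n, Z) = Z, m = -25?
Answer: 16504/63 ≈ 261.97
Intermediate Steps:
c(19, -17) + m*(132/(-12) + 20/(-126)) = -17 - 25*(132/(-12) + 20/(-126)) = -17 - 25*(132*(-1/12) + 20*(-1/126)) = -17 - 25*(-11 - 10/63) = -17 - 25*(-703/63) = -17 + 17575/63 = 16504/63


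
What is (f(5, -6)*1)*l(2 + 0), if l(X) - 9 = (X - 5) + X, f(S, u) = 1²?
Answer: 8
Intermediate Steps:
f(S, u) = 1
l(X) = 4 + 2*X (l(X) = 9 + ((X - 5) + X) = 9 + ((-5 + X) + X) = 9 + (-5 + 2*X) = 4 + 2*X)
(f(5, -6)*1)*l(2 + 0) = (1*1)*(4 + 2*(2 + 0)) = 1*(4 + 2*2) = 1*(4 + 4) = 1*8 = 8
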